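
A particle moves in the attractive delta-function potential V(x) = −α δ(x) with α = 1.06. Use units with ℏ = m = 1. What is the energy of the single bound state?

E = -0.562

For x ≠ 0 the bound state is ψ ∝ e^{−κ|x|}; integrating the TISE across the delta gives the cusp condition 2κ = 2mα/ℏ², so κ = 1.060.
Then E = −ℏ²κ²/(2m) = −mα²/(2ℏ²) = -0.5618.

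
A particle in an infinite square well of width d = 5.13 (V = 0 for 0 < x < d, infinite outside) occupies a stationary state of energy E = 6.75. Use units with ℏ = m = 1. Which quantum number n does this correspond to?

n = 6

For an infinite well E_n = n²π²ℏ²/(2md²), so n = (d/πℏ)√(2mE).
n = (5.13/π) × √(2 × 1 × 6.75) = 6.000 → n = 6.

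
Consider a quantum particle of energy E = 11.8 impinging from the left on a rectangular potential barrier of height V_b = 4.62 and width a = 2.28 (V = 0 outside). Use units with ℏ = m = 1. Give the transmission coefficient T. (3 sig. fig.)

E > V_b: inside the barrier k₂ = √(2m(E − V_b))/ℏ = 3.789, k₂a = 8.640.
Matching at both interfaces gives T⁻¹ = 1 + V_b² sin²(k₂a) / [4E(E − V_b)] = 1.031, hence T = 0.970.

T = 0.970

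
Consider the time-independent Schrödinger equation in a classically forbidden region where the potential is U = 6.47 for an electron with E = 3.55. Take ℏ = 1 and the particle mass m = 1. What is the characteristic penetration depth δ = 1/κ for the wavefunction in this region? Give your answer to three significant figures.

δ = 0.414

Since E < U the TISE in this region is ψ'' = κ²ψ with κ = √(2m(U − E))/ℏ.
κ = √(2 × 1 × 2.92) = 2.417. The penetration depth is δ = 1/κ = 0.414.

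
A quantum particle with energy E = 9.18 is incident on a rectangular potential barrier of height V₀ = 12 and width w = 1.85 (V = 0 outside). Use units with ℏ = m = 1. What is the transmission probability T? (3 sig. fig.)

T = 0.000439

E < V₀: inside the barrier ψ ∝ e^{±κx} with κ = √(2m(V₀ − E))/ℏ = 2.375.
κw = 4.394, sinh(κw) = 40.46.
The exact tunnelling result is T⁻¹ = 1 + V₀² sinh²(κw) / [4E(V₀ − E)] = 2277, so T = 0.000439.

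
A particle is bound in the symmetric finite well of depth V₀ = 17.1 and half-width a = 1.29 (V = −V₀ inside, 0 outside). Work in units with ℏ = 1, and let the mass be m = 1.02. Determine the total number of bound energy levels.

The dimensionless depth is z₀ = a√(2mV₀)/ℏ = 1.29 × √(34.88) = 7.619.
A new bound state (alternating even/odd) appears each time z₀ passes a multiple of π/2, so N = ⌊2z₀/π⌋ + 1 = ⌊4.850⌋ + 1 = 5.

N = 5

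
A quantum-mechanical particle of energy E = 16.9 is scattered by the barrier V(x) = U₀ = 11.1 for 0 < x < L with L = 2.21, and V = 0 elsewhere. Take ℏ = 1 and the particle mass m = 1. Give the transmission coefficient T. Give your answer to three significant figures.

T = 0.780

Above the barrier the interior wavenumber is k₂ = √(2m(E − U₀))/ℏ = 3.406, giving phase k₂L = 7.527.
T = [1 + U₀² sin²(k₂L) / (4E(E − U₀))]⁻¹ = 1/1.282 = 0.780.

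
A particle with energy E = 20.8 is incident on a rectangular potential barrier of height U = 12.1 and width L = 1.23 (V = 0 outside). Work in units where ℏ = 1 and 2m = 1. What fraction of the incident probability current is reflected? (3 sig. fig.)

R = 0.0423

Above the barrier the interior wavenumber is k₂ = √(2m(E − U))/ℏ = 2.950, giving phase k₂L = 3.628.
T = [1 + U² sin²(k₂L) / (4E(E − U))]⁻¹ = 1/1.044 = 0.958.
R = 1 − T = 0.0423.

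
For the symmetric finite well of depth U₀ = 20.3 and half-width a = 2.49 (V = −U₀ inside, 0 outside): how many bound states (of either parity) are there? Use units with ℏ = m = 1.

N = 11

Define the well-strength parameter z₀ = (a/ℏ)√(2mU₀) = 2.49 × √(2·1·20.3) = 15.87.
The even/odd transcendental equations gain one root per π/2 in z₀, giving N = 1 + ⌊2z₀/π⌋ = 1 + ⌊10.10⌋ = 11.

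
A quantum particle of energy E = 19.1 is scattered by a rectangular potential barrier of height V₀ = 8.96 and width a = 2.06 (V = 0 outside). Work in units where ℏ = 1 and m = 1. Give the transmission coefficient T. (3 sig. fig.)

Above the barrier the interior wavenumber is k₂ = √(2m(E − V₀))/ℏ = 4.503, giving phase k₂a = 9.277.
T = [1 + V₀² sin²(k₂a) / (4E(E − V₀))]⁻¹ = 1/1.002 = 0.998.

T = 0.998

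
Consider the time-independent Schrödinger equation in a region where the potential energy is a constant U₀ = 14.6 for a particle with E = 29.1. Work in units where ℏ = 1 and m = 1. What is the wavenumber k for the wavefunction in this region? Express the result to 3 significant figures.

With E > U₀ the solution is oscillatory, ψ ∝ e^{±ikx} with k = √(2m(E − U₀))/ℏ.
k = √(2 × 1 × 14.5) = 5.385.

k = 5.39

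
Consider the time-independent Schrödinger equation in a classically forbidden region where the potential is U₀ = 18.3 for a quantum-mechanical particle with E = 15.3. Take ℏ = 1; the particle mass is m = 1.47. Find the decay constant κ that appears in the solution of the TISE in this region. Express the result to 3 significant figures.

κ = 2.97

Since E < U₀ the TISE in this region is ψ'' = κ²ψ with κ = √(2m(U₀ − E))/ℏ.
κ = √(2 × 1.47 × 3) = 2.970.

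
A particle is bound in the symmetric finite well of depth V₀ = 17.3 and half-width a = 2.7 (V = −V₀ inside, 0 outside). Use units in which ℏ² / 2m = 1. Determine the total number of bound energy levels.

The dimensionless depth is z₀ = a√(2mV₀)/ℏ = 2.7 × √(17.30) = 11.23.
The even/odd transcendental equations gain one root per π/2 in z₀, giving N = 1 + ⌊2z₀/π⌋ = 1 + ⌊7.149⌋ = 8.

N = 8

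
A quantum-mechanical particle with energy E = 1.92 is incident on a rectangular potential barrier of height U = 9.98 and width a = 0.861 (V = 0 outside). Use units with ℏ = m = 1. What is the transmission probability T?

T = 0.00247

E < U: inside the barrier ψ ∝ e^{±κx} with κ = √(2m(U − E))/ℏ = 4.015.
κa = 3.457, sinh(κa) = 15.84.
The exact tunnelling result is T⁻¹ = 1 + U² sinh²(κa) / [4E(U − E)] = 404.9, so T = 0.00247.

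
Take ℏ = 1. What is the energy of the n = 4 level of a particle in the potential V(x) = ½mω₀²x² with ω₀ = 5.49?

Using E_n = (n + ½)ℏω₀: E_4 = 4.5 × 5.49 = 24.71.

E = 24.7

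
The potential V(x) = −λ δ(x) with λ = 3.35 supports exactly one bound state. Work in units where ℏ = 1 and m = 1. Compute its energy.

E = -5.61

The bound state is ψ(x) = √κ e^{−κ|x|}. The derivative jump ψ'(0⁺) − ψ'(0⁻) = −(2mλ/ℏ²)ψ(0) fixes κ = mλ/ℏ² = 3.350.
Then E = −ℏ²κ²/(2m) = −mλ²/(2ℏ²) = -5.611.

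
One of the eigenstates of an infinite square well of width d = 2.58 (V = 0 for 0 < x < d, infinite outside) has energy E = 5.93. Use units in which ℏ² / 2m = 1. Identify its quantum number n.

n = 2

From E_n = n²π²ℏ²/(2md²) invert to n = √(2md²E)/(πℏ).
n = (2.58/π) × √(2 × 0.5 × 5.93) = 2.000 → n = 2.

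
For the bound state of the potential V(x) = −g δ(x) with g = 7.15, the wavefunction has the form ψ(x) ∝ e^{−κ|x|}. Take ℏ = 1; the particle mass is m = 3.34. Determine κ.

Integrating the TISE across x = 0 gives the cusp condition ψ'(0⁺) − ψ'(0⁻) = −(2mg/ℏ²)ψ(0).
With ψ ∝ e^{−κ|x|} this yields −2κ = −2mg/ℏ², so κ = mg/ℏ² = 23.88.

κ = 23.9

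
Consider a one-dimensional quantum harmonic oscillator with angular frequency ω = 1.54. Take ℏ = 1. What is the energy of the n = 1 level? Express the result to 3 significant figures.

The oscillator eigenvalues are E_n = ℏω(n + ½), so E_1 = 1.54 × 1.5 = 2.310.

E = 2.31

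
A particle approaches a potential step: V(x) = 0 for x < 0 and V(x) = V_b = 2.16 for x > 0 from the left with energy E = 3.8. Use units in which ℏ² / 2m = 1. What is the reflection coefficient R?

The wavenumbers are k₁ = √(2mE)/ℏ = 1.949 on the left and k₂ = √(2m(E − V_b))/ℏ = 1.281 on the right.
Continuity of ψ and ψ′ at the step yields the reflection amplitude r = (k₁ − k₂)/(k₁ + k₂) = 0.2070; thus R = |r|² = 0.04287, T = 0.9571.

R = 0.0429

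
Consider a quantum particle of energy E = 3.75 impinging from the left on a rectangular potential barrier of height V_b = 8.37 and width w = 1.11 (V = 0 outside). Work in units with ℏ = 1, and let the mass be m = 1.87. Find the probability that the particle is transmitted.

E < V_b: inside the barrier ψ ∝ e^{±κx} with κ = √(2m(V_b − E))/ℏ = 4.157.
κw = 4.614, sinh(κw) = 50.44.
Matching ψ, ψ′ at both faces gives T = [1 + V_b² sinh²(κw) / (4E(V_b − E))]⁻¹ = 1/2573 = 0.000389.

T = 0.000389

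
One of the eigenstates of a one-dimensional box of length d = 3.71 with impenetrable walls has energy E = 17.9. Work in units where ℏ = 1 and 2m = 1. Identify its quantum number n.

n = 5

From E_n = n²π²ℏ²/(2md²) invert to n = √(2md²E)/(πℏ).
n = (3.71/π) × √(2 × 0.5 × 17.9) = 4.996 → n = 5.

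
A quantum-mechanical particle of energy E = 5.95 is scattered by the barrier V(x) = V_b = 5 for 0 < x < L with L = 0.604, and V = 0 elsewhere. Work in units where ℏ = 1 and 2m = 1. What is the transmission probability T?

Above the barrier the interior wavenumber is k₂ = √(2m(E − V_b))/ℏ = 0.9747, giving phase k₂L = 0.5887.
Matching at both interfaces gives T⁻¹ = 1 + V_b² sin²(k₂L) / [4E(E − V_b)] = 1.341, hence T = 0.746.

T = 0.746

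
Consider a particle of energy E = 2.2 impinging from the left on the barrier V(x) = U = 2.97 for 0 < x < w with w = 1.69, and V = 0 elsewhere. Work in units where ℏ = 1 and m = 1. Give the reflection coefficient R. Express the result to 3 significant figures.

R = 0.954

Since E < U the interior solution is evanescent with decay constant κ = √(2m(U − E))/ℏ = 1.241.
κw = 2.097, sinh(κw) = 4.010.
The exact tunnelling result is T⁻¹ = 1 + U² sinh²(κw) / [4E(U − E)] = 21.94, so T = 0.0456.
R = 1 − T = 0.954.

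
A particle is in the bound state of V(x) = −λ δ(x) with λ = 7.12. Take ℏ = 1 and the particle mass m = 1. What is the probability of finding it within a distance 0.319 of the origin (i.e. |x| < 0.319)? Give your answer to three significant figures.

P = 0.989

The normalised bound state is ψ = √κ e^{−κ|x|} with κ = mλ/ℏ² = 7.120.
P(|x| < d) = ∫_{−d}^{d} κ e^{−2κ|x|} dx = 1 − e^{−2κd} = 1 − e^{−4.543} = 0.9894.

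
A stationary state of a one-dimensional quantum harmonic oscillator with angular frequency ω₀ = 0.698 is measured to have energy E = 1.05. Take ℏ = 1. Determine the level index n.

E_n = ℏω₀(n + ½) ⇒ n = E/(ℏω₀) − ½ = 1.05/0.698 − 0.5 = 1.004 → n = 1.

n = 1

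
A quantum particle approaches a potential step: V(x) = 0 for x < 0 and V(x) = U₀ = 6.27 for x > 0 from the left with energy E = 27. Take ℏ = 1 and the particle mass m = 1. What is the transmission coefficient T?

On each side the TISE gives plane waves with k = √(2m(E − V))/ℏ: k₁ = √(2·1·27) = 7.348, k₂ = √(2·1·20.73) = 6.439.
Continuity of ψ and ψ′ at the step yields the reflection amplitude r = (k₁ − k₂)/(k₁ + k₂) = 0.06597; thus R = |r|² = 0.004352, T = 0.9956.

T = 0.996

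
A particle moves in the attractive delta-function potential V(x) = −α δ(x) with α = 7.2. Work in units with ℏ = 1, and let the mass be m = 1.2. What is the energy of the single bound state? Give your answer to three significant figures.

E = -31.1

The bound state is ψ(x) = √κ e^{−κ|x|}. The derivative jump ψ'(0⁺) − ψ'(0⁻) = −(2mα/ℏ²)ψ(0) fixes κ = mα/ℏ² = 8.640.
Then E = −ℏ²κ²/(2m) = −mα²/(2ℏ²) = -31.10.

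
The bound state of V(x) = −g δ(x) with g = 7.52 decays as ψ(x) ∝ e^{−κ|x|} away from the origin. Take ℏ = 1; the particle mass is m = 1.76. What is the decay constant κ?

Integrate −(ℏ²/2m)ψ'' − gδ(x)ψ = Eψ from −ε to +ε: the ψ'' term gives ψ'(0⁺) − ψ'(0⁻) and the δ term gives −(2mg/ℏ²)ψ(0).
With ψ ∝ e^{−κ|x|} this yields −2κ = −2mg/ℏ², so κ = mg/ℏ² = 13.24.

κ = 13.2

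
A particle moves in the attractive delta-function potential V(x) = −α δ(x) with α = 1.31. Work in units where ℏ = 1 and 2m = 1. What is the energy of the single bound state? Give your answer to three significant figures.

The bound state is ψ(x) = √κ e^{−κ|x|}. The derivative jump ψ'(0⁺) − ψ'(0⁻) = −(2mα/ℏ²)ψ(0) fixes κ = mα/ℏ² = 0.6550.
Then E = −ℏ²κ²/(2m) = −mα²/(2ℏ²) = -0.4290.

E = -0.429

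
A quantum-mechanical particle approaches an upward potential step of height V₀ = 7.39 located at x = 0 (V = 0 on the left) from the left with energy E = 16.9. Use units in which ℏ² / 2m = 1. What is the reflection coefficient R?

On each side the TISE gives plane waves with k = √(2m(E − V))/ℏ: k₁ = √(2·½·16.9) = 4.111, k₂ = √(2·½·9.51) = 3.084.
Matching ψ and ψ′ at x = 0 gives r = (k₁ − k₂)/(k₁ + k₂), so R = r² = 0.02038 and T = 1 − R = 0.9796.

R = 0.0204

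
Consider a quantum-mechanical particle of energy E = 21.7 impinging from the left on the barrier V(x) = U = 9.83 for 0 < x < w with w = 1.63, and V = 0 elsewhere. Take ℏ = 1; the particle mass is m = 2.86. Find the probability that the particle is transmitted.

T = 0.948

Above the barrier the interior wavenumber is k₂ = √(2m(E − U))/ℏ = 8.240, giving phase k₂w = 13.43.
T = [1 + U² sin²(k₂w) / (4E(E − U))]⁻¹ = 1/1.054 = 0.948.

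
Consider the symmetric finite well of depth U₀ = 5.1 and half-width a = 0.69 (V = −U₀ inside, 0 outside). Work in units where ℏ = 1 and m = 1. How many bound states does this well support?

The dimensionless depth is z₀ = a√(2mU₀)/ℏ = 0.69 × √(10.20) = 2.204.
The even/odd transcendental equations gain one root per π/2 in z₀, giving N = 1 + ⌊2z₀/π⌋ = 1 + ⌊1.403⌋ = 2.

N = 2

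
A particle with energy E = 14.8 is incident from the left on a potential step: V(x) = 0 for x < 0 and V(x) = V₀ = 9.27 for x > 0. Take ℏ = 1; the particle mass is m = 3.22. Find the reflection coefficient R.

On each side the TISE gives plane waves with k = √(2m(E − V))/ℏ: k₁ = √(2·3.22·14.8) = 9.763, k₂ = √(2·3.22·5.53) = 5.968.
Matching ψ and ψ′ at x = 0 gives r = (k₁ − k₂)/(k₁ + k₂), so R = r² = 0.05821 and T = 1 − R = 0.9418.

R = 0.0582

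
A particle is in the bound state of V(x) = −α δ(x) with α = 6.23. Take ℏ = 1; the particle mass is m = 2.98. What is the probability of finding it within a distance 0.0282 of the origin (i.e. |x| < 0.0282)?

The normalised bound state is ψ = √κ e^{−κ|x|} with κ = mα/ℏ² = 18.57.
P(|x| < d) = ∫_{−d}^{d} κ e^{−2κ|x|} dx = 1 − e^{−2κd} = 1 − e^{−1.047} = 0.6490.

P = 0.649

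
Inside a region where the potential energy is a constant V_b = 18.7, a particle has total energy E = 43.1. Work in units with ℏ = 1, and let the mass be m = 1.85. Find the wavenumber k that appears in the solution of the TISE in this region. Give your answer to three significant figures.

With E > V_b the solution is oscillatory, ψ ∝ e^{±ikx} with k = √(2m(E − V_b))/ℏ.
k = √(2 × 1.85 × 24.4) = 9.502.

k = 9.50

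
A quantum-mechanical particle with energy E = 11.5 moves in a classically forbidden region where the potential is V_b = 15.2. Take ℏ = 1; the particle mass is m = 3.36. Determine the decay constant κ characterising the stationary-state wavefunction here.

κ = 4.99

Since E < V_b the TISE in this region is ψ'' = κ²ψ with κ = √(2m(V_b − E))/ℏ.
κ = √(2 × 3.36 × 3.7) = 4.986.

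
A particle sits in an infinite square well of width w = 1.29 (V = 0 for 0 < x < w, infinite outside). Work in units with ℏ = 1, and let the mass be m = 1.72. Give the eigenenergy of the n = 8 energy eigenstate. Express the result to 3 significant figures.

E = 110

The infinite-well eigenfunctions ψ_n = √(2/w) sin(nπx/w) vanish at both walls, giving E_n = n²π²ℏ²/(2mw²).
E_8 = 8² × π² / (2 × 1.72 × 1.29²) = 110.3.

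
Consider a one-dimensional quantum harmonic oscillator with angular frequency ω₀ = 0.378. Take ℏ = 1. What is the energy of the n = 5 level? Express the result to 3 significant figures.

E = 2.08

The oscillator eigenvalues are E_n = ℏω₀(n + ½), so E_5 = 0.378 × 5.5 = 2.079.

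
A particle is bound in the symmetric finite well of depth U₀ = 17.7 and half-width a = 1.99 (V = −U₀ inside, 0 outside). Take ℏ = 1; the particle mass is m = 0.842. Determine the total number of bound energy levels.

The dimensionless depth is z₀ = a√(2mU₀)/ℏ = 1.99 × √(29.81) = 10.86.
A new bound state (alternating even/odd) appears each time z₀ passes a multiple of π/2, so N = ⌊2z₀/π⌋ + 1 = ⌊6.917⌋ + 1 = 7.

N = 7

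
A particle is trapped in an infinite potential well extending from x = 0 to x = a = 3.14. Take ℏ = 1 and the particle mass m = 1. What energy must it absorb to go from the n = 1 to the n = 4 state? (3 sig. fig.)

E_n = n²π²ℏ²/(2ma²), so ΔE = (4² − 1²) π²ℏ²/(2ma²).
ΔE = 15 × π² / (2 × 1 × 3.14²) = 7.508.

ΔE = 7.51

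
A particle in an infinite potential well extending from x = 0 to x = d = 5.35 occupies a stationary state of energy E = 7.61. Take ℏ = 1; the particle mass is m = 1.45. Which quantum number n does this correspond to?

n = 8

For an infinite well E_n = n²π²ℏ²/(2md²), so n = (d/πℏ)√(2mE).
n = (5.35/π) × √(2 × 1.45 × 7.61) = 8.000 → n = 8.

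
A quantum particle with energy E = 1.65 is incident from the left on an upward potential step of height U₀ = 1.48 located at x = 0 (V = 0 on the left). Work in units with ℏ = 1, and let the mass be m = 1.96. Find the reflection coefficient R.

The wavenumbers are k₁ = √(2mE)/ℏ = 2.543 on the left and k₂ = √(2m(E − U₀))/ℏ = 0.8163 on the right.
Continuity of ψ and ψ′ at the step yields the reflection amplitude r = (k₁ − k₂)/(k₁ + k₂) = 0.5140; thus R = |r|² = 0.2642, T = 0.7358.

R = 0.264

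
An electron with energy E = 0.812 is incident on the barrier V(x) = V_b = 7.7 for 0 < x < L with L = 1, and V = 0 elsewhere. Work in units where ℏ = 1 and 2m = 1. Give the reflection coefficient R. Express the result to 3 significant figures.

R = 0.992

Since E < V_b the interior solution is evanescent with decay constant κ = √(2m(V_b − E))/ℏ = 2.624.
κL = 2.624, sinh(κL) = 6.863.
Matching ψ, ψ′ at both faces gives T = [1 + V_b² sinh²(κL) / (4E(V_b − E))]⁻¹ = 1/125.8 = 0.00795.
R = 1 − T = 0.992.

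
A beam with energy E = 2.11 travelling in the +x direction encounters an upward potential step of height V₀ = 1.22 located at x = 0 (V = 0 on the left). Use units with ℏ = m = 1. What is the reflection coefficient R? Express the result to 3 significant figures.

On each side the TISE gives plane waves with k = √(2m(E − V))/ℏ: k₁ = √(2·1·2.11) = 2.054, k₂ = √(2·1·0.89) = 1.334.
Matching ψ and ψ′ at x = 0 gives r = (k₁ − k₂)/(k₁ + k₂), so R = r² = 0.04516 and T = 1 − R = 0.9548.

R = 0.0452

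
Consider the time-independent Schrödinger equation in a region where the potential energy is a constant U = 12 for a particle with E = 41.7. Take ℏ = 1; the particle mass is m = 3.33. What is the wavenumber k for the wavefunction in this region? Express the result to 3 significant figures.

With E > U the solution is oscillatory, ψ ∝ e^{±ikx} with k = √(2m(E − U))/ℏ.
k = √(2 × 3.33 × 29.7) = 14.06.

k = 14.1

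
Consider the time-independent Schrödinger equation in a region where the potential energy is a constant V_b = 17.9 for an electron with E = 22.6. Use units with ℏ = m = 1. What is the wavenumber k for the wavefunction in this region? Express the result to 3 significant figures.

k = 3.07

With E > V_b the solution is oscillatory, ψ ∝ e^{±ikx} with k = √(2m(E − V_b))/ℏ.
k = √(2 × 1 × 4.7) = 3.066.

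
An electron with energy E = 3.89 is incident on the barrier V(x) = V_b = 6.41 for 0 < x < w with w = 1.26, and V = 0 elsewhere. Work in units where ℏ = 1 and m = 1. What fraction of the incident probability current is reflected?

R = 0.987

E < V_b: inside the barrier ψ ∝ e^{±κx} with κ = √(2m(V_b − E))/ℏ = 2.245.
κw = 2.829, sinh(κw) = 8.432.
The exact tunnelling result is T⁻¹ = 1 + V_b² sinh²(κw) / [4E(V_b − E)] = 75.50, so T = 0.0132.
R = 1 − T = 0.987.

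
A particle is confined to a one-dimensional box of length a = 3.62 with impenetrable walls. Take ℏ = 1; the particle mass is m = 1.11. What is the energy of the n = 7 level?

E = 16.6

Requiring ψ(0) = ψ(a) = 0 quantises k = nπ/a, hence E_n = ℏ²k²/2m = n²π²ℏ²/(2ma²).
E_7 = 7² × π² / (2 × 1.11 × 3.62²) = 16.62.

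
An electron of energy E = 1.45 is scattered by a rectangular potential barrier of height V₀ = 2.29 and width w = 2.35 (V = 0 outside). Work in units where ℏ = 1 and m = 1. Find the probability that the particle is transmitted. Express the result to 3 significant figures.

T = 0.00837

E < V₀: inside the barrier ψ ∝ e^{±κx} with κ = √(2m(V₀ − E))/ℏ = 1.296.
κw = 3.046, sinh(κw) = 10.49.
The exact tunnelling result is T⁻¹ = 1 + V₀² sinh²(κw) / [4E(V₀ − E)] = 119.5, so T = 0.00837.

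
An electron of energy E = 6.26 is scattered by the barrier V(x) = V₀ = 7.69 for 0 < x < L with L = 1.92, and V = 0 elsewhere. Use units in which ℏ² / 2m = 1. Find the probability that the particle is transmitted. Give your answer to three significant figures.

Since E < V₀ the interior solution is evanescent with decay constant κ = √(2m(V₀ − E))/ℏ = 1.196.
κL = 2.296, sinh(κL) = 4.917.
Matching ψ, ψ′ at both faces gives T = [1 + V₀² sinh²(κL) / (4E(V₀ − E))]⁻¹ = 1/40.92 = 0.0244.

T = 0.0244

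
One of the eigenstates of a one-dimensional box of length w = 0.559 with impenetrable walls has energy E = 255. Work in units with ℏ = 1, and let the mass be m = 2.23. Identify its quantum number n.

n = 6

From E_n = n²π²ℏ²/(2mw²) invert to n = √(2mw²E)/(πℏ).
n = (0.559/π) × √(2 × 2.23 × 255) = 6.001 → n = 6.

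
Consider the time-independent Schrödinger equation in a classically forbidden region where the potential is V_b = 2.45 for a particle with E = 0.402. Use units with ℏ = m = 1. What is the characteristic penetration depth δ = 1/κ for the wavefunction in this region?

δ = 0.494

Since E < V_b the TISE in this region is ψ'' = κ²ψ with κ = √(2m(V_b − E))/ℏ.
κ = √(2 × 1 × 2.048) = 2.024. The penetration depth is δ = 1/κ = 0.494.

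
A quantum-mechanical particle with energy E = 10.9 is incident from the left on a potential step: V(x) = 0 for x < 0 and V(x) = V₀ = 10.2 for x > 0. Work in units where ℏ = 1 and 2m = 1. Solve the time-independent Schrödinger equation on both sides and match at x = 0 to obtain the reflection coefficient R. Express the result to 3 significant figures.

R = 0.355

The wavenumbers are k₁ = √(2mE)/ℏ = 3.302 on the left and k₂ = √(2m(E − V₀))/ℏ = 0.8367 on the right.
Matching ψ and ψ′ at x = 0 gives r = (k₁ − k₂)/(k₁ + k₂), so R = r² = 0.3548 and T = 1 − R = 0.6452.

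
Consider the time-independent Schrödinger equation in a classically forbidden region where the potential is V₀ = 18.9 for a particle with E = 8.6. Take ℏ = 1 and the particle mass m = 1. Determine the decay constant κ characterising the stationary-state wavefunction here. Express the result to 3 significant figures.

Since E < V₀ the TISE in this region is ψ'' = κ²ψ with κ = √(2m(V₀ − E))/ℏ.
κ = √(2 × 1 × 10.3) = 4.539.

κ = 4.54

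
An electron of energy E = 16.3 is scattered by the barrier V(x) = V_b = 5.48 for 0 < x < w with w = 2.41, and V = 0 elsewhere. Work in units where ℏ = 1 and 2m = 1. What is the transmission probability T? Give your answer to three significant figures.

Above the barrier the interior wavenumber is k₂ = √(2m(E − V_b))/ℏ = 3.289, giving phase k₂w = 7.927.
Matching at both interfaces gives T⁻¹ = 1 + V_b² sin²(k₂w) / [4E(E − V_b)] = 1.042, hence T = 0.959.

T = 0.959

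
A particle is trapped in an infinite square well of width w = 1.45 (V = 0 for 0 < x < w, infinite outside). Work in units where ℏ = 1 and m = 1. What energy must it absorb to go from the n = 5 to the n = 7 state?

ΔE = 56.3

E_n = n²π²ℏ²/(2mw²), so ΔE = (7² − 5²) π²ℏ²/(2mw²).
ΔE = 24 × π² / (2 × 1 × 1.45²) = 56.33.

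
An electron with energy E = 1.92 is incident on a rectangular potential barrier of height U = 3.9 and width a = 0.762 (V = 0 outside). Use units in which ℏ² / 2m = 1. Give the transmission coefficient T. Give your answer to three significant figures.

T = 0.375

E < U: inside the barrier ψ ∝ e^{±κx} with κ = √(2m(U − E))/ℏ = 1.407.
κa = 1.072, sinh(κa) = 1.290.
The exact tunnelling result is T⁻¹ = 1 + U² sinh²(κa) / [4E(U − E)] = 2.664, so T = 0.375.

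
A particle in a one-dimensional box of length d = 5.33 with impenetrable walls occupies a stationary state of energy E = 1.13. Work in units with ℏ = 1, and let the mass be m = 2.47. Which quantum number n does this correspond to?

n = 4

From E_n = n²π²ℏ²/(2md²) invert to n = √(2md²E)/(πℏ).
n = (5.33/π) × √(2 × 2.47 × 1.13) = 4.008 → n = 4.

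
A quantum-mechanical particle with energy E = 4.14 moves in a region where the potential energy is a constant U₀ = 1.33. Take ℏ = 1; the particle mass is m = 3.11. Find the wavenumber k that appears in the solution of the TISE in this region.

k = 4.18

With E > U₀ the solution is oscillatory, ψ ∝ e^{±ikx} with k = √(2m(E − U₀))/ℏ.
k = √(2 × 3.11 × 2.81) = 4.181.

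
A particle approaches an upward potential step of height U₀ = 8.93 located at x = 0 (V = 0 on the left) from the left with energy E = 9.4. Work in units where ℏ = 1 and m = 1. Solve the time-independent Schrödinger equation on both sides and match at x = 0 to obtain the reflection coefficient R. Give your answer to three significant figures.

On each side the TISE gives plane waves with k = √(2m(E − V))/ℏ: k₁ = √(2·1·9.4) = 4.336, k₂ = √(2·1·0.47) = 0.9695.
Continuity of ψ and ψ′ at the step yields the reflection amplitude r = (k₁ − k₂)/(k₁ + k₂) = 0.6345; thus R = |r|² = 0.4026, T = 0.5974.

R = 0.403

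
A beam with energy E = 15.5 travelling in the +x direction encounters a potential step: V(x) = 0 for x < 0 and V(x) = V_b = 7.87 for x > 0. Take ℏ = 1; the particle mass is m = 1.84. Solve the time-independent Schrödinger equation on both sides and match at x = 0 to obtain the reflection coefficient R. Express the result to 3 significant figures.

The wavenumbers are k₁ = √(2mE)/ℏ = 7.552 on the left and k₂ = √(2m(E − V_b))/ℏ = 5.299 on the right.
Continuity of ψ and ψ′ at the step yields the reflection amplitude r = (k₁ − k₂)/(k₁ + k₂) = 0.1754; thus R = |r|² = 0.03075, T = 0.9693.

R = 0.0307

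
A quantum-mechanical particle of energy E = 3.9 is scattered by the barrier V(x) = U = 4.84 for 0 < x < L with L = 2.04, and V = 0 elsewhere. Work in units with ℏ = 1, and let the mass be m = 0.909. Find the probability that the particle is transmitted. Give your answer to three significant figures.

T = 0.0121

Since E < U the interior solution is evanescent with decay constant κ = √(2m(U − E))/ℏ = 1.307.
κL = 2.667, sinh(κL) = 7.162.
The exact tunnelling result is T⁻¹ = 1 + U² sinh²(κL) / [4E(U − E)] = 82.95, so T = 0.0121.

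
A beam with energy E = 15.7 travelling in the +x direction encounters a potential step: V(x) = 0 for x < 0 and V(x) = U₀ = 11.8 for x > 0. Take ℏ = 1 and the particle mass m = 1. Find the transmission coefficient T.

T = 0.888

On each side the TISE gives plane waves with k = √(2m(E − V))/ℏ: k₁ = √(2·1·15.7) = 5.604, k₂ = √(2·1·3.9) = 2.793.
Continuity of ψ and ψ′ at the step yields the reflection amplitude r = (k₁ − k₂)/(k₁ + k₂) = 0.3348; thus R = |r|² = 0.1121, T = 0.8879.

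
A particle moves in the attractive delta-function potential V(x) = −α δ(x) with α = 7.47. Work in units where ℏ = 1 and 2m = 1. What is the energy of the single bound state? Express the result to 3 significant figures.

E = -14.0

The bound state is ψ(x) = √κ e^{−κ|x|}. The derivative jump ψ'(0⁺) − ψ'(0⁻) = −(2mα/ℏ²)ψ(0) fixes κ = mα/ℏ² = 3.735.
Then E = −ℏ²κ²/(2m) = −mα²/(2ℏ²) = -13.95.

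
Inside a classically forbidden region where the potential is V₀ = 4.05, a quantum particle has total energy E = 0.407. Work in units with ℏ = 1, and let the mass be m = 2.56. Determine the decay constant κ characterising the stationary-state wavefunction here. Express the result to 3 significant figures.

κ = 4.32

Since E < V₀ the TISE in this region is ψ'' = κ²ψ with κ = √(2m(V₀ − E))/ℏ.
κ = √(2 × 2.56 × 3.643) = 4.319.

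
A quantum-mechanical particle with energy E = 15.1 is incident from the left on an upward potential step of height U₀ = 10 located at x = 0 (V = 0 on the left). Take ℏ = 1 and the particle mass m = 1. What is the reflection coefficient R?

R = 0.0702

The wavenumbers are k₁ = √(2mE)/ℏ = 5.495 on the left and k₂ = √(2m(E − U₀))/ℏ = 3.194 on the right.
Matching ψ and ψ′ at x = 0 gives r = (k₁ − k₂)/(k₁ + k₂), so R = r² = 0.07017 and T = 1 − R = 0.9298.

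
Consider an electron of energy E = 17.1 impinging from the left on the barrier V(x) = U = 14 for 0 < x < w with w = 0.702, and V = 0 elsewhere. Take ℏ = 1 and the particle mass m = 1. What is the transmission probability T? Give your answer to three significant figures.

T = 0.528

Above the barrier the interior wavenumber is k₂ = √(2m(E − U))/ℏ = 2.490, giving phase k₂w = 1.748.
T = [1 + U² sin²(k₂w) / (4E(E − U))]⁻¹ = 1/1.896 = 0.528.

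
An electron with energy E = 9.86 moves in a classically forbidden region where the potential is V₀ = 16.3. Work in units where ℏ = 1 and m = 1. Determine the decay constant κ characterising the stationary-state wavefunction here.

κ = 3.59

Since E < V₀ the TISE in this region is ψ'' = κ²ψ with κ = √(2m(V₀ − E))/ℏ.
κ = √(2 × 1 × 6.44) = 3.589.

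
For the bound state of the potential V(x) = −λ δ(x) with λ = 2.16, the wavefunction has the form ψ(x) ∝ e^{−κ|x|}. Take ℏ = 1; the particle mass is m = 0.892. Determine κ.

Integrate −(ℏ²/2m)ψ'' − λδ(x)ψ = Eψ from −ε to +ε: the ψ'' term gives ψ'(0⁺) − ψ'(0⁻) and the δ term gives −(2mλ/ℏ²)ψ(0).
With ψ ∝ e^{−κ|x|} this yields −2κ = −2mλ/ℏ², so κ = mλ/ℏ² = 1.927.

κ = 1.93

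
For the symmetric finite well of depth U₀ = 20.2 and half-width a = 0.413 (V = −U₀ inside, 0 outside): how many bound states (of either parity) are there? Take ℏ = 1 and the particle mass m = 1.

Define the well-strength parameter z₀ = (a/ℏ)√(2mU₀) = 0.413 × √(2·1·20.2) = 2.625.
A new bound state (alternating even/odd) appears each time z₀ passes a multiple of π/2, so N = ⌊2z₀/π⌋ + 1 = ⌊1.671⌋ + 1 = 2.

N = 2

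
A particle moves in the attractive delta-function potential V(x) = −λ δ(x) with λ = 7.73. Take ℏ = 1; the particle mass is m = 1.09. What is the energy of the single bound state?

E = -32.6

The bound state is ψ(x) = √κ e^{−κ|x|}. The derivative jump ψ'(0⁺) − ψ'(0⁻) = −(2mλ/ℏ²)ψ(0) fixes κ = mλ/ℏ² = 8.426.
Then E = −ℏ²κ²/(2m) = −mλ²/(2ℏ²) = -32.57.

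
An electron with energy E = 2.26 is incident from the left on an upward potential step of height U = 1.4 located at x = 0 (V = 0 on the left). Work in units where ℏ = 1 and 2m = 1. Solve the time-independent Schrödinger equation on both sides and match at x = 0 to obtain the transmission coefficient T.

T = 0.944

The wavenumbers are k₁ = √(2mE)/ℏ = 1.503 on the left and k₂ = √(2m(E − U))/ℏ = 0.9274 on the right.
Continuity of ψ and ψ′ at the step yields the reflection amplitude r = (k₁ − k₂)/(k₁ + k₂) = 0.2370; thus R = |r|² = 0.05615, T = 0.9439.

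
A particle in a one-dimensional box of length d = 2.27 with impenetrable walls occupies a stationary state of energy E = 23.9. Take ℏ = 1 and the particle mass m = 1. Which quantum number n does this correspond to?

n = 5

For an infinite well E_n = n²π²ℏ²/(2md²), so n = (d/πℏ)√(2mE).
n = (2.27/π) × √(2 × 1 × 23.9) = 4.996 → n = 5.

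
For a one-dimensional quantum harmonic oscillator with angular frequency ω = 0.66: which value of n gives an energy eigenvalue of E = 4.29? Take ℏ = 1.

n = 6

Invert E_n = (n + ½)ℏω: n = E/ℏω − ½ = 6.000, so n = 6.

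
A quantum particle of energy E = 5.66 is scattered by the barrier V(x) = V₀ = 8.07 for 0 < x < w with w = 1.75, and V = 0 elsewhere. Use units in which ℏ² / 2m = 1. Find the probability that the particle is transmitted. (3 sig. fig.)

T = 0.0146

Since E < V₀ the interior solution is evanescent with decay constant κ = √(2m(V₀ − E))/ℏ = 1.552.
κw = 2.717, sinh(κw) = 7.532.
The exact tunnelling result is T⁻¹ = 1 + V₀² sinh²(κw) / [4E(V₀ − E)] = 68.72, so T = 0.0146.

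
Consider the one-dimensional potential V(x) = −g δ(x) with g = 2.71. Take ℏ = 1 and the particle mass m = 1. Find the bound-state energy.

The bound state is ψ(x) = √κ e^{−κ|x|}. The derivative jump ψ'(0⁺) − ψ'(0⁻) = −(2mg/ℏ²)ψ(0) fixes κ = mg/ℏ² = 2.710.
Then E = −ℏ²κ²/(2m) = −mg²/(2ℏ²) = -3.672.

E = -3.67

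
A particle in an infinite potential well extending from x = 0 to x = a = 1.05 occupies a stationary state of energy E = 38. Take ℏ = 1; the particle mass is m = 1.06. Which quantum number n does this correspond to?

For an infinite well E_n = n²π²ℏ²/(2ma²), so n = (a/πℏ)√(2mE).
n = (1.05/π) × √(2 × 1.06 × 38) = 3.000 → n = 3.

n = 3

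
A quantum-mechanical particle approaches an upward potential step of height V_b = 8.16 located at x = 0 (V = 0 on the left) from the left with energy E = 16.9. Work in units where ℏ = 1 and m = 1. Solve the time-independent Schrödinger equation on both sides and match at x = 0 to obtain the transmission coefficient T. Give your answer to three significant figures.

On each side the TISE gives plane waves with k = √(2m(E − V))/ℏ: k₁ = √(2·1·16.9) = 5.814, k₂ = √(2·1·8.74) = 4.181.
Matching ψ and ψ′ at x = 0 gives r = (k₁ − k₂)/(k₁ + k₂), so R = r² = 0.02669 and T = 1 − R = 0.9733.

T = 0.973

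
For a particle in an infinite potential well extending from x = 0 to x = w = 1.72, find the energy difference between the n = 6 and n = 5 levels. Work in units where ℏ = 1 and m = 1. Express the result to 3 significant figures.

E_n = n²π²ℏ²/(2mw²), so ΔE = (6² − 5²) π²ℏ²/(2mw²).
ΔE = 11 × π² / (2 × 1 × 1.72²) = 18.35.

ΔE = 18.3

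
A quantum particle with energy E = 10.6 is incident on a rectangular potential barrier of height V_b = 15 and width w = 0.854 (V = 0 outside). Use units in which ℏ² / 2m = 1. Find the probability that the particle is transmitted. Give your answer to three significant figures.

T = 0.0889

E < V_b: inside the barrier ψ ∝ e^{±κx} with κ = √(2m(V_b − E))/ℏ = 2.098.
κw = 1.791, sinh(κw) = 2.915.
Matching ψ, ψ′ at both faces gives T = [1 + V_b² sinh²(κw) / (4E(V_b − E))]⁻¹ = 1/11.25 = 0.0889.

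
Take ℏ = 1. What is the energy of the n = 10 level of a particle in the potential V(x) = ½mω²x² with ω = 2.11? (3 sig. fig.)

E = 22.2

Using E_n = (n + ½)ℏω: E_10 = 10.5 × 2.11 = 22.16.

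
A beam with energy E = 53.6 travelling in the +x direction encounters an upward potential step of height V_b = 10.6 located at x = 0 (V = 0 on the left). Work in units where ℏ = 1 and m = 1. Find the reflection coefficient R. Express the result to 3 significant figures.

R = 0.00303

On each side the TISE gives plane waves with k = √(2m(E − V))/ℏ: k₁ = √(2·1·53.6) = 10.35, k₂ = √(2·1·43) = 9.274.
Continuity of ψ and ψ′ at the step yields the reflection amplitude r = (k₁ − k₂)/(k₁ + k₂) = 0.05503; thus R = |r|² = 0.003028, T = 0.9970.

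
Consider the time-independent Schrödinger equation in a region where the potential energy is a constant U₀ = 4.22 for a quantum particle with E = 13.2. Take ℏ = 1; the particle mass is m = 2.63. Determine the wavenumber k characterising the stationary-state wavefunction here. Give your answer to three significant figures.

k = 6.87

With E > U₀ the solution is oscillatory, ψ ∝ e^{±ikx} with k = √(2m(E − U₀))/ℏ.
k = √(2 × 2.63 × 8.98) = 6.873.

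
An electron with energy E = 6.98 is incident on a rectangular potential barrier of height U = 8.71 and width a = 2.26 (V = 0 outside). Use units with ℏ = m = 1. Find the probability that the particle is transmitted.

Since E < U the interior solution is evanescent with decay constant κ = √(2m(U − E))/ℏ = 1.860.
κa = 4.204, sinh(κa) = 33.46.
The exact tunnelling result is T⁻¹ = 1 + U² sinh²(κa) / [4E(U − E)] = 1760, so T = 0.000568.

T = 0.000568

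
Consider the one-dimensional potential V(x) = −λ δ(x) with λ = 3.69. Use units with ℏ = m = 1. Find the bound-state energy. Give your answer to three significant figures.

E = -6.81

For x ≠ 0 the bound state is ψ ∝ e^{−κ|x|}; integrating the TISE across the delta gives the cusp condition 2κ = 2mλ/ℏ², so κ = 3.690.
Then E = −ℏ²κ²/(2m) = −mλ²/(2ℏ²) = -6.808.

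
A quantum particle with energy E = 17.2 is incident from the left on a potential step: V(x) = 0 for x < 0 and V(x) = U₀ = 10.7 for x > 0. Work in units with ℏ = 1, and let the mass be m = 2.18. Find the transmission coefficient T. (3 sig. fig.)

On each side the TISE gives plane waves with k = √(2m(E − V))/ℏ: k₁ = √(2·2.18·17.2) = 8.660, k₂ = √(2·2.18·6.5) = 5.324.
Matching ψ and ψ′ at x = 0 gives r = (k₁ − k₂)/(k₁ + k₂), so R = r² = 0.05692 and T = 1 − R = 0.9431.

T = 0.943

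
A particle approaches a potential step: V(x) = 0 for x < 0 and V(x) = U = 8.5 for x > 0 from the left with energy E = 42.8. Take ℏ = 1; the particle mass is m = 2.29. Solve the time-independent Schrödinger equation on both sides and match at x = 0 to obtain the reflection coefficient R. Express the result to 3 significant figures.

On each side the TISE gives plane waves with k = √(2m(E − V))/ℏ: k₁ = √(2·2.29·42.8) = 14.00, k₂ = √(2·2.29·34.3) = 12.53.
Matching ψ and ψ′ at x = 0 gives r = (k₁ − k₂)/(k₁ + k₂), so R = r² = 0.003057 and T = 1 − R = 0.9969.

R = 0.00306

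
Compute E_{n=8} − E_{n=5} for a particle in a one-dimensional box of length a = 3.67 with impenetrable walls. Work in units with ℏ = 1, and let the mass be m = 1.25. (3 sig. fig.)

E_n = n²π²ℏ²/(2ma²), so ΔE = (8² − 5²) π²ℏ²/(2ma²).
ΔE = 39 × π² / (2 × 1.25 × 3.67²) = 11.43.

ΔE = 11.4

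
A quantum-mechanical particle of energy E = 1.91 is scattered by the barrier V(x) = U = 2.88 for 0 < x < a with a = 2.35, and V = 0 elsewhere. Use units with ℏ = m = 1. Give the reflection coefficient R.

Since E < U the interior solution is evanescent with decay constant κ = √(2m(U − E))/ℏ = 1.393.
κa = 3.273, sinh(κa) = 13.18.
Matching ψ, ψ′ at both faces gives T = [1 + U² sinh²(κa) / (4E(U − E))]⁻¹ = 1/195.4 = 0.00512.
R = 1 − T = 0.995.

R = 0.995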